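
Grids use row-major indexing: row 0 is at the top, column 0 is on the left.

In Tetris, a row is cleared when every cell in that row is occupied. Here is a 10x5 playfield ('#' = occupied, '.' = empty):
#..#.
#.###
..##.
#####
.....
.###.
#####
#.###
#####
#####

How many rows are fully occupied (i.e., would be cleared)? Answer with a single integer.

Check each row:
  row 0: 3 empty cells -> not full
  row 1: 1 empty cell -> not full
  row 2: 3 empty cells -> not full
  row 3: 0 empty cells -> FULL (clear)
  row 4: 5 empty cells -> not full
  row 5: 2 empty cells -> not full
  row 6: 0 empty cells -> FULL (clear)
  row 7: 1 empty cell -> not full
  row 8: 0 empty cells -> FULL (clear)
  row 9: 0 empty cells -> FULL (clear)
Total rows cleared: 4

Answer: 4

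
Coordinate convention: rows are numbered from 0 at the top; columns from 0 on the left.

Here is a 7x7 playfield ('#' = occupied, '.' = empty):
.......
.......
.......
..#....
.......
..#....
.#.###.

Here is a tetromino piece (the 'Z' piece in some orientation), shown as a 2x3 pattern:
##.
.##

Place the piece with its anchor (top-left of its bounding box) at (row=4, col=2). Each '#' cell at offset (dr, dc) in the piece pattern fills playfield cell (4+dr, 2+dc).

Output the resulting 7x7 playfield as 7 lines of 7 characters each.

Answer: .......
.......
.......
..#....
..##...
..###..
.#.###.

Derivation:
Fill (4+0,2+0) = (4,2)
Fill (4+0,2+1) = (4,3)
Fill (4+1,2+1) = (5,3)
Fill (4+1,2+2) = (5,4)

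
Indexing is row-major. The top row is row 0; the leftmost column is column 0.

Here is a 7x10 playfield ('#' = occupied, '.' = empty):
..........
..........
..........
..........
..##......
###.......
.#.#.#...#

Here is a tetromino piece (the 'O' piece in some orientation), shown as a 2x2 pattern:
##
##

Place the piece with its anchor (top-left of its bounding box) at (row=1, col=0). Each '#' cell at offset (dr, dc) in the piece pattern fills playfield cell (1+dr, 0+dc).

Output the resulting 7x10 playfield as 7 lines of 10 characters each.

Fill (1+0,0+0) = (1,0)
Fill (1+0,0+1) = (1,1)
Fill (1+1,0+0) = (2,0)
Fill (1+1,0+1) = (2,1)

Answer: ..........
##........
##........
..........
..##......
###.......
.#.#.#...#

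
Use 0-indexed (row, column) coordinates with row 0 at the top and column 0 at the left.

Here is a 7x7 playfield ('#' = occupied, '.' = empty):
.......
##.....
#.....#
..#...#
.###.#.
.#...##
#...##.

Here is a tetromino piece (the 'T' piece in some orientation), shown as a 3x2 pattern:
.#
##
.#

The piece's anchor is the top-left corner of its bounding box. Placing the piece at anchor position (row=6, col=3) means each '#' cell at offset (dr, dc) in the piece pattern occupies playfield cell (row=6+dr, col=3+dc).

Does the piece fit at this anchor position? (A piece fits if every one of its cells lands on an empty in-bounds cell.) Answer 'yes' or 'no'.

Check each piece cell at anchor (6, 3):
  offset (0,1) -> (6,4): occupied ('#') -> FAIL
  offset (1,0) -> (7,3): out of bounds -> FAIL
  offset (1,1) -> (7,4): out of bounds -> FAIL
  offset (2,1) -> (8,4): out of bounds -> FAIL
All cells valid: no

Answer: no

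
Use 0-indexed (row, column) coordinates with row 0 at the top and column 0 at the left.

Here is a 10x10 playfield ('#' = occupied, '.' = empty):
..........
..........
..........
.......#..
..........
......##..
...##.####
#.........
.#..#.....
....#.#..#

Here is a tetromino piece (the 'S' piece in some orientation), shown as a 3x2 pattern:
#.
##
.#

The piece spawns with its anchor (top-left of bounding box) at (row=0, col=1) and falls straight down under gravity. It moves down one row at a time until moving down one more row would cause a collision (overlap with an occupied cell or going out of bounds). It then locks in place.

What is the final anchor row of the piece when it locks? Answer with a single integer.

Answer: 6

Derivation:
Spawn at (row=0, col=1). Try each row:
  row 0: fits
  row 1: fits
  row 2: fits
  row 3: fits
  row 4: fits
  row 5: fits
  row 6: fits
  row 7: blocked -> lock at row 6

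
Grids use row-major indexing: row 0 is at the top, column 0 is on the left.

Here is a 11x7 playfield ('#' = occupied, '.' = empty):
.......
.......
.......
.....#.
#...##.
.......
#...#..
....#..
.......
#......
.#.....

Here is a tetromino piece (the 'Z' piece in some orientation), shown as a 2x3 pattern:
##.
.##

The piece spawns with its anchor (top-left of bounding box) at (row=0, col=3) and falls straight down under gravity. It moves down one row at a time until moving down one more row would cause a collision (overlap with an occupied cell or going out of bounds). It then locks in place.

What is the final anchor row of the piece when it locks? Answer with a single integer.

Spawn at (row=0, col=3). Try each row:
  row 0: fits
  row 1: fits
  row 2: blocked -> lock at row 1

Answer: 1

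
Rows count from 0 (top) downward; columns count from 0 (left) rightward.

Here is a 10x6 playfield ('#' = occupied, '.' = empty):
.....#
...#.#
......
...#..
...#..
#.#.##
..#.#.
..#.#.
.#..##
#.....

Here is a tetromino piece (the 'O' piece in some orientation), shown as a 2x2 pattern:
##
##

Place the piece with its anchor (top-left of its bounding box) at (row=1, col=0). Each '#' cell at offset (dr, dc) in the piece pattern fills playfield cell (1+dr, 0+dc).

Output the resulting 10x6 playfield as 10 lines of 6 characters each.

Answer: .....#
##.#.#
##....
...#..
...#..
#.#.##
..#.#.
..#.#.
.#..##
#.....

Derivation:
Fill (1+0,0+0) = (1,0)
Fill (1+0,0+1) = (1,1)
Fill (1+1,0+0) = (2,0)
Fill (1+1,0+1) = (2,1)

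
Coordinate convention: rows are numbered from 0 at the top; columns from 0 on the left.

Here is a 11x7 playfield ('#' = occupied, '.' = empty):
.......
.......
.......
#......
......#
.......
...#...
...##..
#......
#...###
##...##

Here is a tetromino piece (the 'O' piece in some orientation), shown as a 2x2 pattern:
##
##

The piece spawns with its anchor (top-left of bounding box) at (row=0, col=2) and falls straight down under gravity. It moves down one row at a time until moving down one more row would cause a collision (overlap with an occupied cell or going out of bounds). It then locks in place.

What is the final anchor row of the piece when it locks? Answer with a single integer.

Answer: 4

Derivation:
Spawn at (row=0, col=2). Try each row:
  row 0: fits
  row 1: fits
  row 2: fits
  row 3: fits
  row 4: fits
  row 5: blocked -> lock at row 4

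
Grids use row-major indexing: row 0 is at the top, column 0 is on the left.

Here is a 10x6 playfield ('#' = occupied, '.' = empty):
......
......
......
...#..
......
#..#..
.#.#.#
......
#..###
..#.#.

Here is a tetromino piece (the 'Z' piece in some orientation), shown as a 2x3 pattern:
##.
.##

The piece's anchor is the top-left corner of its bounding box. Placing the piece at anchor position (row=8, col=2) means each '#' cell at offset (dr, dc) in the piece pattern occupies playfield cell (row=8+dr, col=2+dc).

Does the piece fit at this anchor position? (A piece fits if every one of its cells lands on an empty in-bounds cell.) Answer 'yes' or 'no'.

Answer: no

Derivation:
Check each piece cell at anchor (8, 2):
  offset (0,0) -> (8,2): empty -> OK
  offset (0,1) -> (8,3): occupied ('#') -> FAIL
  offset (1,1) -> (9,3): empty -> OK
  offset (1,2) -> (9,4): occupied ('#') -> FAIL
All cells valid: no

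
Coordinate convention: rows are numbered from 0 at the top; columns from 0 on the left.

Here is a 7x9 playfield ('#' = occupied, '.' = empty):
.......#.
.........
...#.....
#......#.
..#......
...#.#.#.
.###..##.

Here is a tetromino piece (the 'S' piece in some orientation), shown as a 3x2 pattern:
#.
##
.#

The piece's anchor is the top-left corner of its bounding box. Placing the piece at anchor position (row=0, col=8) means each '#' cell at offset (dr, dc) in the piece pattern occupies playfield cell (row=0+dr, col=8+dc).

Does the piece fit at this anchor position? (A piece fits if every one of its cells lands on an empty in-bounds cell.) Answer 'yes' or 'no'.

Answer: no

Derivation:
Check each piece cell at anchor (0, 8):
  offset (0,0) -> (0,8): empty -> OK
  offset (1,0) -> (1,8): empty -> OK
  offset (1,1) -> (1,9): out of bounds -> FAIL
  offset (2,1) -> (2,9): out of bounds -> FAIL
All cells valid: no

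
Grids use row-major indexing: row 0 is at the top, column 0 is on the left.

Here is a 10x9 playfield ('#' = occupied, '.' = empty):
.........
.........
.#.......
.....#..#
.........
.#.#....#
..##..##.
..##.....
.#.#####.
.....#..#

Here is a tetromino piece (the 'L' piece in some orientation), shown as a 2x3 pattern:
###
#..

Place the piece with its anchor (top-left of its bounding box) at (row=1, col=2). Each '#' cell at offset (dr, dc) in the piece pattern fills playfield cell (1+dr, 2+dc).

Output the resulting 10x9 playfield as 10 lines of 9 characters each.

Fill (1+0,2+0) = (1,2)
Fill (1+0,2+1) = (1,3)
Fill (1+0,2+2) = (1,4)
Fill (1+1,2+0) = (2,2)

Answer: .........
..###....
.##......
.....#..#
.........
.#.#....#
..##..##.
..##.....
.#.#####.
.....#..#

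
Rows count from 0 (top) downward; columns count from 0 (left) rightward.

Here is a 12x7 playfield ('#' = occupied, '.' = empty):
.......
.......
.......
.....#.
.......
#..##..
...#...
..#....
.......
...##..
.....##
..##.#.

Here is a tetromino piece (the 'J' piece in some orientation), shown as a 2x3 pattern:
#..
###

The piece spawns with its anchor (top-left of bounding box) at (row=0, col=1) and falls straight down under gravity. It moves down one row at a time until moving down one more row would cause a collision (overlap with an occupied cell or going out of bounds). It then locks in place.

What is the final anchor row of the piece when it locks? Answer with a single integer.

Answer: 3

Derivation:
Spawn at (row=0, col=1). Try each row:
  row 0: fits
  row 1: fits
  row 2: fits
  row 3: fits
  row 4: blocked -> lock at row 3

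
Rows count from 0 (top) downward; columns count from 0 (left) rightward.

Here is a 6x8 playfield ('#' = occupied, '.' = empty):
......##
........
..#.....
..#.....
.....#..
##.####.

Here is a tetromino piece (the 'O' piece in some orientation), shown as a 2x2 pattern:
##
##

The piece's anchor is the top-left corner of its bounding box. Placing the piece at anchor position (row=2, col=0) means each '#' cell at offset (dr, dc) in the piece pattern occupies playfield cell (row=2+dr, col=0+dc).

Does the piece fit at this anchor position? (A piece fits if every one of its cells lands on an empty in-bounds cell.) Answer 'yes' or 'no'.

Check each piece cell at anchor (2, 0):
  offset (0,0) -> (2,0): empty -> OK
  offset (0,1) -> (2,1): empty -> OK
  offset (1,0) -> (3,0): empty -> OK
  offset (1,1) -> (3,1): empty -> OK
All cells valid: yes

Answer: yes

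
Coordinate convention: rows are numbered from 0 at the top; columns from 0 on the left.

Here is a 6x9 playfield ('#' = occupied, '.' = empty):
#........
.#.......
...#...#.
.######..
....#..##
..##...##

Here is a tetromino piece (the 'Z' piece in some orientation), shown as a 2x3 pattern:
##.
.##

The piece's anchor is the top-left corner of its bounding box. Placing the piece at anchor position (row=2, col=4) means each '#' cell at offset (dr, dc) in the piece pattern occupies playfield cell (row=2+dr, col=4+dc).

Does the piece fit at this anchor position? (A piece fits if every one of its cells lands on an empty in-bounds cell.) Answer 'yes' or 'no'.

Check each piece cell at anchor (2, 4):
  offset (0,0) -> (2,4): empty -> OK
  offset (0,1) -> (2,5): empty -> OK
  offset (1,1) -> (3,5): occupied ('#') -> FAIL
  offset (1,2) -> (3,6): occupied ('#') -> FAIL
All cells valid: no

Answer: no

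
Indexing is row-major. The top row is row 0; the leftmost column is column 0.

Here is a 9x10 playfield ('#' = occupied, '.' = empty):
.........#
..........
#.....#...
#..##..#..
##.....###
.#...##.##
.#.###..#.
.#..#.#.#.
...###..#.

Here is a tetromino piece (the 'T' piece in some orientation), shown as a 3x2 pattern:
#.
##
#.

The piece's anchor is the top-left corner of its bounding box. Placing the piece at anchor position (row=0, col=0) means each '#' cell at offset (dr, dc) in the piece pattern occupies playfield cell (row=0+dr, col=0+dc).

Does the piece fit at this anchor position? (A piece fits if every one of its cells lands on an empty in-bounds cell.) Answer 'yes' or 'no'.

Answer: no

Derivation:
Check each piece cell at anchor (0, 0):
  offset (0,0) -> (0,0): empty -> OK
  offset (1,0) -> (1,0): empty -> OK
  offset (1,1) -> (1,1): empty -> OK
  offset (2,0) -> (2,0): occupied ('#') -> FAIL
All cells valid: no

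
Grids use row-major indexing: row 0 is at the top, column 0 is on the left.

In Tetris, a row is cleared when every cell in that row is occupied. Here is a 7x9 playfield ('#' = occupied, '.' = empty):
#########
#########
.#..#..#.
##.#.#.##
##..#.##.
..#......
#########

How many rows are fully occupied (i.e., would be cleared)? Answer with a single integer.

Answer: 3

Derivation:
Check each row:
  row 0: 0 empty cells -> FULL (clear)
  row 1: 0 empty cells -> FULL (clear)
  row 2: 6 empty cells -> not full
  row 3: 3 empty cells -> not full
  row 4: 4 empty cells -> not full
  row 5: 8 empty cells -> not full
  row 6: 0 empty cells -> FULL (clear)
Total rows cleared: 3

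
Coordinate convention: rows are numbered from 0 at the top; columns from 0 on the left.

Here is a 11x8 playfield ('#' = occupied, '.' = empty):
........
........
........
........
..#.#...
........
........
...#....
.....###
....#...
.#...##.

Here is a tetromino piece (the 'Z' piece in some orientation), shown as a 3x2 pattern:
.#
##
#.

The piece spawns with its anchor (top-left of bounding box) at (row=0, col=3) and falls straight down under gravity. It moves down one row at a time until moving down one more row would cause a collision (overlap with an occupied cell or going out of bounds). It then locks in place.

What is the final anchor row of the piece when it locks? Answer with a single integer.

Answer: 2

Derivation:
Spawn at (row=0, col=3). Try each row:
  row 0: fits
  row 1: fits
  row 2: fits
  row 3: blocked -> lock at row 2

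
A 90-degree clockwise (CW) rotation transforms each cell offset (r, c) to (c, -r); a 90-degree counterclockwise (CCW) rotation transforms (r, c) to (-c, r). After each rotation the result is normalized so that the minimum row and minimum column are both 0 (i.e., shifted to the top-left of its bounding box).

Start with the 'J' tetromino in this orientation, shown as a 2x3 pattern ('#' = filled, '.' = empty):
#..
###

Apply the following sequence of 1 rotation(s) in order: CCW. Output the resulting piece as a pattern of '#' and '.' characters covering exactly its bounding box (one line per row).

Answer: .#
.#
##

Derivation:
Start:
#..
###
After rotation 1 (CCW):
.#
.#
##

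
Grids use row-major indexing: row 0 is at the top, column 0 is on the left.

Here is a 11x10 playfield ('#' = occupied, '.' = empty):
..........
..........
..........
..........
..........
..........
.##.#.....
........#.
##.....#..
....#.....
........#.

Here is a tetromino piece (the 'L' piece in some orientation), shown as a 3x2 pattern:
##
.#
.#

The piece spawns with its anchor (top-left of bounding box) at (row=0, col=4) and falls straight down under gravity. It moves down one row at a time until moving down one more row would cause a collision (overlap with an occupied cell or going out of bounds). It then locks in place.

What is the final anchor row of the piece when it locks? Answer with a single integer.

Spawn at (row=0, col=4). Try each row:
  row 0: fits
  row 1: fits
  row 2: fits
  row 3: fits
  row 4: fits
  row 5: fits
  row 6: blocked -> lock at row 5

Answer: 5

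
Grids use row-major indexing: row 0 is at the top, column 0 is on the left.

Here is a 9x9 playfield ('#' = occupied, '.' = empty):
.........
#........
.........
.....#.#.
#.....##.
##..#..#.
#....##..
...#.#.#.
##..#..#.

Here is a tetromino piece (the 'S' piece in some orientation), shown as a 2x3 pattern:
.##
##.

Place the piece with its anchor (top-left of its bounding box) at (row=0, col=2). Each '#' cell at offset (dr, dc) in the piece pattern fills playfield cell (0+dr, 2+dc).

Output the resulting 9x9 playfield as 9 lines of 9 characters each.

Answer: ...##....
#.##.....
.........
.....#.#.
#.....##.
##..#..#.
#....##..
...#.#.#.
##..#..#.

Derivation:
Fill (0+0,2+1) = (0,3)
Fill (0+0,2+2) = (0,4)
Fill (0+1,2+0) = (1,2)
Fill (0+1,2+1) = (1,3)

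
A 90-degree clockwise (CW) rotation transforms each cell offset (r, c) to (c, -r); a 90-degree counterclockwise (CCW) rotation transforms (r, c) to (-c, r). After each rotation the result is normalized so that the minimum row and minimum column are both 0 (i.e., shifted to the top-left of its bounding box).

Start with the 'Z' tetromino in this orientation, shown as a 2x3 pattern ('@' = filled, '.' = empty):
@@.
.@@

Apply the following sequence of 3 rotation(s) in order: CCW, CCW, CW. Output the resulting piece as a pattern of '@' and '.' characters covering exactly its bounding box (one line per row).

Start:
@@.
.@@
After rotation 1 (CCW):
.@
@@
@.
After rotation 2 (CCW):
@@.
.@@
After rotation 3 (CW):
.@
@@
@.

Answer: .@
@@
@.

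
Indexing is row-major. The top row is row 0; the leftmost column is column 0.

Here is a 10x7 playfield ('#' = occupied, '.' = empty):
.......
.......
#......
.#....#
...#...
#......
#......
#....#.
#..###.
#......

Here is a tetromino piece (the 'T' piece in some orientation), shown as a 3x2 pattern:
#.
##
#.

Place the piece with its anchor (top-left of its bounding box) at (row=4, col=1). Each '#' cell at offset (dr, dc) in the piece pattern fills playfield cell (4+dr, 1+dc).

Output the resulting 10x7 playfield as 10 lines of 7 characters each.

Answer: .......
.......
#......
.#....#
.#.#...
###....
##.....
#....#.
#..###.
#......

Derivation:
Fill (4+0,1+0) = (4,1)
Fill (4+1,1+0) = (5,1)
Fill (4+1,1+1) = (5,2)
Fill (4+2,1+0) = (6,1)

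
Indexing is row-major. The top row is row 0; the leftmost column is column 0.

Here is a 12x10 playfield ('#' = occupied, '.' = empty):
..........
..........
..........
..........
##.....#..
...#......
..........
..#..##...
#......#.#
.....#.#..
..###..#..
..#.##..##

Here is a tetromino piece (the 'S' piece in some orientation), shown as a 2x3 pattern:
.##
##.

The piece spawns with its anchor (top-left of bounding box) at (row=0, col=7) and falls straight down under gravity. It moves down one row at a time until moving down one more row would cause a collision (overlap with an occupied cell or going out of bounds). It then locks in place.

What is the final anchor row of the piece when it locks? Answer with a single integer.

Answer: 2

Derivation:
Spawn at (row=0, col=7). Try each row:
  row 0: fits
  row 1: fits
  row 2: fits
  row 3: blocked -> lock at row 2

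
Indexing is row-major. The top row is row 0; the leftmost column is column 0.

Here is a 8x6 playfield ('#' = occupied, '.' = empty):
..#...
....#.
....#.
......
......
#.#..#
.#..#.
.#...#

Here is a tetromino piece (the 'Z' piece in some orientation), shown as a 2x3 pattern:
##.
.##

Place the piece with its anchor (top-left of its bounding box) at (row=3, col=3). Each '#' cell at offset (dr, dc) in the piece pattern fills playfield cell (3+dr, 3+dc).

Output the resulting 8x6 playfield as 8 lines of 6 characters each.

Fill (3+0,3+0) = (3,3)
Fill (3+0,3+1) = (3,4)
Fill (3+1,3+1) = (4,4)
Fill (3+1,3+2) = (4,5)

Answer: ..#...
....#.
....#.
...##.
....##
#.#..#
.#..#.
.#...#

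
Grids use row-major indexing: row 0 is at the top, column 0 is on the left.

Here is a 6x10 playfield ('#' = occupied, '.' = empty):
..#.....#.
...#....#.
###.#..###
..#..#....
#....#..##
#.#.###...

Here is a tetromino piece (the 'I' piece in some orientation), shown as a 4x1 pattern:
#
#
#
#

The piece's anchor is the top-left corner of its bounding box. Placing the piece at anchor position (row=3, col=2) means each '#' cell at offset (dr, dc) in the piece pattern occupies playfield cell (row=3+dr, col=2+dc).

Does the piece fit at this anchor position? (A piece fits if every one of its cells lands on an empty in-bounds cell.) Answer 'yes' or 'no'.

Check each piece cell at anchor (3, 2):
  offset (0,0) -> (3,2): occupied ('#') -> FAIL
  offset (1,0) -> (4,2): empty -> OK
  offset (2,0) -> (5,2): occupied ('#') -> FAIL
  offset (3,0) -> (6,2): out of bounds -> FAIL
All cells valid: no

Answer: no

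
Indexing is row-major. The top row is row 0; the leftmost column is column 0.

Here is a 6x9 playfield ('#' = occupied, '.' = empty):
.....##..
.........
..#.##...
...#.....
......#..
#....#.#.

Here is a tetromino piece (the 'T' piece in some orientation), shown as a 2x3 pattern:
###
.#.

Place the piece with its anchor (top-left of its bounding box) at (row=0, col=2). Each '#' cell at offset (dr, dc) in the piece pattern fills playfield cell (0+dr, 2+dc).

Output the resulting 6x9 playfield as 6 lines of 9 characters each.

Fill (0+0,2+0) = (0,2)
Fill (0+0,2+1) = (0,3)
Fill (0+0,2+2) = (0,4)
Fill (0+1,2+1) = (1,3)

Answer: ..#####..
...#.....
..#.##...
...#.....
......#..
#....#.#.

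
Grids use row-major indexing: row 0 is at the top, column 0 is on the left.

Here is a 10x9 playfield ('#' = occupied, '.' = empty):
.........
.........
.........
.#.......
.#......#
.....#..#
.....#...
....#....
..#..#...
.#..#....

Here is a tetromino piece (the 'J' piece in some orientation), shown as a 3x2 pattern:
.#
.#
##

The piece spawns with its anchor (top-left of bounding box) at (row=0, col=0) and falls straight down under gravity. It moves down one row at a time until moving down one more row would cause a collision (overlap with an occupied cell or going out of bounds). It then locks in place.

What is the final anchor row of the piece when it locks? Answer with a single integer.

Answer: 0

Derivation:
Spawn at (row=0, col=0). Try each row:
  row 0: fits
  row 1: blocked -> lock at row 0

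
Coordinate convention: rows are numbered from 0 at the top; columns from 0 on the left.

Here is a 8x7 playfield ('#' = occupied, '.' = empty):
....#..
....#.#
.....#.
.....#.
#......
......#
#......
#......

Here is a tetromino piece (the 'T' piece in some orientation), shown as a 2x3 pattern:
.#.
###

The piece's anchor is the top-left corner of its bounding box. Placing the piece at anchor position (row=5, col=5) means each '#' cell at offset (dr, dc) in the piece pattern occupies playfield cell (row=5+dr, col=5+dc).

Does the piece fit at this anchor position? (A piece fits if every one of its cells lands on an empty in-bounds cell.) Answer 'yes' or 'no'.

Answer: no

Derivation:
Check each piece cell at anchor (5, 5):
  offset (0,1) -> (5,6): occupied ('#') -> FAIL
  offset (1,0) -> (6,5): empty -> OK
  offset (1,1) -> (6,6): empty -> OK
  offset (1,2) -> (6,7): out of bounds -> FAIL
All cells valid: no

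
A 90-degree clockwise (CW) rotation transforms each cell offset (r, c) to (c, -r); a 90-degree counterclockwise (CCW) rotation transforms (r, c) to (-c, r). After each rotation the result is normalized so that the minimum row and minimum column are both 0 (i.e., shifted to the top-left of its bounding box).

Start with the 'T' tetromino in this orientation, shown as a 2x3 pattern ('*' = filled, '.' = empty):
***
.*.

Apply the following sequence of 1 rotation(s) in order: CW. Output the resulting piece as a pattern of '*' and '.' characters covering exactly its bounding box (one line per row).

Answer: .*
**
.*

Derivation:
Start:
***
.*.
After rotation 1 (CW):
.*
**
.*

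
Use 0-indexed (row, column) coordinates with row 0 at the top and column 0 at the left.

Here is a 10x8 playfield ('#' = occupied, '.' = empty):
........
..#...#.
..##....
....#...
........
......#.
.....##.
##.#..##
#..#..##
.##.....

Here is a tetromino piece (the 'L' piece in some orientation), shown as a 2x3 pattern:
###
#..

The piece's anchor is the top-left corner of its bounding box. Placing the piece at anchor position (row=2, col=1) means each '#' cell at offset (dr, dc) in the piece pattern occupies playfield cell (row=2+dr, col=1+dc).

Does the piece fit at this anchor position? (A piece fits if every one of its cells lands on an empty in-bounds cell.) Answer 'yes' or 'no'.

Check each piece cell at anchor (2, 1):
  offset (0,0) -> (2,1): empty -> OK
  offset (0,1) -> (2,2): occupied ('#') -> FAIL
  offset (0,2) -> (2,3): occupied ('#') -> FAIL
  offset (1,0) -> (3,1): empty -> OK
All cells valid: no

Answer: no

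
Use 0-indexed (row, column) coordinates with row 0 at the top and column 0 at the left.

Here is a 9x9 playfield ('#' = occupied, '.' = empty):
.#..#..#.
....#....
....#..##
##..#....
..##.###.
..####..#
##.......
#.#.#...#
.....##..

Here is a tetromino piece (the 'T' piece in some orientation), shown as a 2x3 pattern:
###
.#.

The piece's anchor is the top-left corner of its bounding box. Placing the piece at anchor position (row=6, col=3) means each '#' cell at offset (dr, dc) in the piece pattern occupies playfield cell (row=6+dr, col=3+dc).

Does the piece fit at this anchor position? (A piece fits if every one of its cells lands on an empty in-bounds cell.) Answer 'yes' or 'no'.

Check each piece cell at anchor (6, 3):
  offset (0,0) -> (6,3): empty -> OK
  offset (0,1) -> (6,4): empty -> OK
  offset (0,2) -> (6,5): empty -> OK
  offset (1,1) -> (7,4): occupied ('#') -> FAIL
All cells valid: no

Answer: no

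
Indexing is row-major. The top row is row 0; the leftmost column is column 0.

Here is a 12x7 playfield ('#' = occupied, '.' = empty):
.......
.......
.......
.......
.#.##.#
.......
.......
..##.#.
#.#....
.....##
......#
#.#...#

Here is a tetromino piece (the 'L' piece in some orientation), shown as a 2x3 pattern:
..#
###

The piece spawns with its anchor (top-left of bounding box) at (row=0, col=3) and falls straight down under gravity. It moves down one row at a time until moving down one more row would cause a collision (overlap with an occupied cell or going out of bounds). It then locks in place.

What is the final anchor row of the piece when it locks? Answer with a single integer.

Answer: 2

Derivation:
Spawn at (row=0, col=3). Try each row:
  row 0: fits
  row 1: fits
  row 2: fits
  row 3: blocked -> lock at row 2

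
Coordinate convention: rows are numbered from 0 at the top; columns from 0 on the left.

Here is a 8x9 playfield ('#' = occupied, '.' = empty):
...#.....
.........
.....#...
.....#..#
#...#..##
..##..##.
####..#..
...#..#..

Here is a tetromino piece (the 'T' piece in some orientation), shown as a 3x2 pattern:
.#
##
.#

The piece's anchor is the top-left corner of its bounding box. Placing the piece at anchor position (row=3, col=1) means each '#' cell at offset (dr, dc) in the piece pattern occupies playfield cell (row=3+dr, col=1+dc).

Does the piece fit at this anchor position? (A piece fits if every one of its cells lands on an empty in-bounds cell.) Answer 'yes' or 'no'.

Answer: no

Derivation:
Check each piece cell at anchor (3, 1):
  offset (0,1) -> (3,2): empty -> OK
  offset (1,0) -> (4,1): empty -> OK
  offset (1,1) -> (4,2): empty -> OK
  offset (2,1) -> (5,2): occupied ('#') -> FAIL
All cells valid: no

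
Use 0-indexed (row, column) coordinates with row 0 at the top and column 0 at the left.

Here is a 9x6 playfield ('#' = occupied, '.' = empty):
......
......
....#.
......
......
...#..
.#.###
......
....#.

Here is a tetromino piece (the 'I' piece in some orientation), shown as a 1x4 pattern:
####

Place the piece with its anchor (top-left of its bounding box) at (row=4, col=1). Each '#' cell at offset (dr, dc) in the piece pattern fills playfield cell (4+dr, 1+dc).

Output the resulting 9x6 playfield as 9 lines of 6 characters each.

Answer: ......
......
....#.
......
.####.
...#..
.#.###
......
....#.

Derivation:
Fill (4+0,1+0) = (4,1)
Fill (4+0,1+1) = (4,2)
Fill (4+0,1+2) = (4,3)
Fill (4+0,1+3) = (4,4)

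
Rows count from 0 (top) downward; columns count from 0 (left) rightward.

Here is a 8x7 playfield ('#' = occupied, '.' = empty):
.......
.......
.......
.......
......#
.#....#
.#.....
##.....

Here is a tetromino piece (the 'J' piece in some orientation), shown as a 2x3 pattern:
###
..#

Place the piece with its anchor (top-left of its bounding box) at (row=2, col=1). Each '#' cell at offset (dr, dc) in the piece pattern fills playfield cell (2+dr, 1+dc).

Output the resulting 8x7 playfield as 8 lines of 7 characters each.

Answer: .......
.......
.###...
...#...
......#
.#....#
.#.....
##.....

Derivation:
Fill (2+0,1+0) = (2,1)
Fill (2+0,1+1) = (2,2)
Fill (2+0,1+2) = (2,3)
Fill (2+1,1+2) = (3,3)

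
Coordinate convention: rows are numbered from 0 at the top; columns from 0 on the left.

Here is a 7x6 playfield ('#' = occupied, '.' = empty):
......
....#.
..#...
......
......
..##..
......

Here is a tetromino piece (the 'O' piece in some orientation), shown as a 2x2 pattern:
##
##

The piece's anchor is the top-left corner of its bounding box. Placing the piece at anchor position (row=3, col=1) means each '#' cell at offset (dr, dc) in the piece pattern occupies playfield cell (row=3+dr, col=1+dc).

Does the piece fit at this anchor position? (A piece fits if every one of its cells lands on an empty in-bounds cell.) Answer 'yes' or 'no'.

Answer: yes

Derivation:
Check each piece cell at anchor (3, 1):
  offset (0,0) -> (3,1): empty -> OK
  offset (0,1) -> (3,2): empty -> OK
  offset (1,0) -> (4,1): empty -> OK
  offset (1,1) -> (4,2): empty -> OK
All cells valid: yes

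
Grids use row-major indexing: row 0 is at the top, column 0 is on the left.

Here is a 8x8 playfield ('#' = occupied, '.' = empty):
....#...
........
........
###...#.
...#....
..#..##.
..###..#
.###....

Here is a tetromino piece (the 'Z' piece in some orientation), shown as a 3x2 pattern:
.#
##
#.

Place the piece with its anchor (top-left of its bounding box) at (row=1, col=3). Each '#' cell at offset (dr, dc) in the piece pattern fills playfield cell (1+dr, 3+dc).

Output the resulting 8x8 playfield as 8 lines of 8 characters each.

Fill (1+0,3+1) = (1,4)
Fill (1+1,3+0) = (2,3)
Fill (1+1,3+1) = (2,4)
Fill (1+2,3+0) = (3,3)

Answer: ....#...
....#...
...##...
####..#.
...#....
..#..##.
..###..#
.###....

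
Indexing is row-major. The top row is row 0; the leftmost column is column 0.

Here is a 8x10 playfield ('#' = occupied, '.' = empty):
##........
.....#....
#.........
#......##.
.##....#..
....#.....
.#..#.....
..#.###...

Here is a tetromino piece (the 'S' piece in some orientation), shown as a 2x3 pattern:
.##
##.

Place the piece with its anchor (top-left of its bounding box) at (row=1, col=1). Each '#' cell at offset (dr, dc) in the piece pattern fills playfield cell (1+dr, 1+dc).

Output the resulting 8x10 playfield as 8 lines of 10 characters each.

Fill (1+0,1+1) = (1,2)
Fill (1+0,1+2) = (1,3)
Fill (1+1,1+0) = (2,1)
Fill (1+1,1+1) = (2,2)

Answer: ##........
..##.#....
###.......
#......##.
.##....#..
....#.....
.#..#.....
..#.###...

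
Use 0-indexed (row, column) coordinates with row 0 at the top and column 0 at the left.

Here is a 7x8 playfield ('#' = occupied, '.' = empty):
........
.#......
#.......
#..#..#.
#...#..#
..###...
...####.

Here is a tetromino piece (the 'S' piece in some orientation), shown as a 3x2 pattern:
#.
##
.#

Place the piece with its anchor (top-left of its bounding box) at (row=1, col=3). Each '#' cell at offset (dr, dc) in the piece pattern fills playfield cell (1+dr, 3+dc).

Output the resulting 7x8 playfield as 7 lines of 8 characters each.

Answer: ........
.#.#....
#..##...
#..##.#.
#...#..#
..###...
...####.

Derivation:
Fill (1+0,3+0) = (1,3)
Fill (1+1,3+0) = (2,3)
Fill (1+1,3+1) = (2,4)
Fill (1+2,3+1) = (3,4)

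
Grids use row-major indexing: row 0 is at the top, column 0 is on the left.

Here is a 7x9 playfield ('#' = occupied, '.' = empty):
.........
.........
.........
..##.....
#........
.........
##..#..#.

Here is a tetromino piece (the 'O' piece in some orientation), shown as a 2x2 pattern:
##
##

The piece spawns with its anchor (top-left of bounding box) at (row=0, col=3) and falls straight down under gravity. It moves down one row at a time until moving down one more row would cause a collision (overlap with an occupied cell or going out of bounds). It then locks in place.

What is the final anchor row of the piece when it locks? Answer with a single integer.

Spawn at (row=0, col=3). Try each row:
  row 0: fits
  row 1: fits
  row 2: blocked -> lock at row 1

Answer: 1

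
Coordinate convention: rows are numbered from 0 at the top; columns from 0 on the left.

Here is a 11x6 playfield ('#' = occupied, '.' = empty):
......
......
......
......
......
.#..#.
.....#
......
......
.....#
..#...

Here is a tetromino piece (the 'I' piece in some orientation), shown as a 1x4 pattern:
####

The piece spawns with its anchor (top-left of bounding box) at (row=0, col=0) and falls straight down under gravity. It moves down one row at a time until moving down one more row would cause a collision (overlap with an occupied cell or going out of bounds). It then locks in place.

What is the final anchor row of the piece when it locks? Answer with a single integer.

Answer: 4

Derivation:
Spawn at (row=0, col=0). Try each row:
  row 0: fits
  row 1: fits
  row 2: fits
  row 3: fits
  row 4: fits
  row 5: blocked -> lock at row 4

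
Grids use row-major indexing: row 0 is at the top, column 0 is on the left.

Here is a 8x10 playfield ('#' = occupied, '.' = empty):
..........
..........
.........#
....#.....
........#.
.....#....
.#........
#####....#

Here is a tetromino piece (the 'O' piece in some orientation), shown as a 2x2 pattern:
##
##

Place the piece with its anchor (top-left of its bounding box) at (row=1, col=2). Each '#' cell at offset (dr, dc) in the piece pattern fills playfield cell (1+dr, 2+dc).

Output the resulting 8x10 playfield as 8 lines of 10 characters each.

Fill (1+0,2+0) = (1,2)
Fill (1+0,2+1) = (1,3)
Fill (1+1,2+0) = (2,2)
Fill (1+1,2+1) = (2,3)

Answer: ..........
..##......
..##.....#
....#.....
........#.
.....#....
.#........
#####....#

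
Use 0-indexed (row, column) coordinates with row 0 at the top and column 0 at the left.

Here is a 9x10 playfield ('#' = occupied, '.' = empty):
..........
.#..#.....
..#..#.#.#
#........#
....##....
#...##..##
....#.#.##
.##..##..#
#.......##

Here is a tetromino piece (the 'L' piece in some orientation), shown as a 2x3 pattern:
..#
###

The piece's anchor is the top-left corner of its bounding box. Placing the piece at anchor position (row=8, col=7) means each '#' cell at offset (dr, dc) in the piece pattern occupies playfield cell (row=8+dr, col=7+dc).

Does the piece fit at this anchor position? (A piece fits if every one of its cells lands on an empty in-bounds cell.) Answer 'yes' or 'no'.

Answer: no

Derivation:
Check each piece cell at anchor (8, 7):
  offset (0,2) -> (8,9): occupied ('#') -> FAIL
  offset (1,0) -> (9,7): out of bounds -> FAIL
  offset (1,1) -> (9,8): out of bounds -> FAIL
  offset (1,2) -> (9,9): out of bounds -> FAIL
All cells valid: no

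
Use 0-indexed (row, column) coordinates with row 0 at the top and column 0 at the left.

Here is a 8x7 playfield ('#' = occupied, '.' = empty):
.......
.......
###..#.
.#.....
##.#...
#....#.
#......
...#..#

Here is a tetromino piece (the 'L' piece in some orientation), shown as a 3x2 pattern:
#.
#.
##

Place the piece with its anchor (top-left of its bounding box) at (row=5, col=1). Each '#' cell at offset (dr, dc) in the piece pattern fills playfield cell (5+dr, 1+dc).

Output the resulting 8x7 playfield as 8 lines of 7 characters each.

Answer: .......
.......
###..#.
.#.....
##.#...
##...#.
##.....
.###..#

Derivation:
Fill (5+0,1+0) = (5,1)
Fill (5+1,1+0) = (6,1)
Fill (5+2,1+0) = (7,1)
Fill (5+2,1+1) = (7,2)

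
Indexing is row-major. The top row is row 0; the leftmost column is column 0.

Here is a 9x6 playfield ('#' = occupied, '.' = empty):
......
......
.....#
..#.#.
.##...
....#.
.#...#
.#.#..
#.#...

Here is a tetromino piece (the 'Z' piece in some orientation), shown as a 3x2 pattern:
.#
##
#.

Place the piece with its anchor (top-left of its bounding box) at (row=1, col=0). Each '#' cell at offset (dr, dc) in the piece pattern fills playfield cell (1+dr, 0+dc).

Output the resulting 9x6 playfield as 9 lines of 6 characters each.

Answer: ......
.#....
##...#
#.#.#.
.##...
....#.
.#...#
.#.#..
#.#...

Derivation:
Fill (1+0,0+1) = (1,1)
Fill (1+1,0+0) = (2,0)
Fill (1+1,0+1) = (2,1)
Fill (1+2,0+0) = (3,0)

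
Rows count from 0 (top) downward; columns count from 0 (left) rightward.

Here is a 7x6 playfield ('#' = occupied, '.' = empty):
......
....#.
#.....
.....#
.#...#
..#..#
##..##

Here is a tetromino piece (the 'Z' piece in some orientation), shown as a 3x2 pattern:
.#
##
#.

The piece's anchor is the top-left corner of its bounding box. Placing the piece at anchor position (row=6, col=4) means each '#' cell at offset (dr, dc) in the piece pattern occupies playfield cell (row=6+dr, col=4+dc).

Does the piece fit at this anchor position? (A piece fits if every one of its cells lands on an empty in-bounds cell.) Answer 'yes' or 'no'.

Answer: no

Derivation:
Check each piece cell at anchor (6, 4):
  offset (0,1) -> (6,5): occupied ('#') -> FAIL
  offset (1,0) -> (7,4): out of bounds -> FAIL
  offset (1,1) -> (7,5): out of bounds -> FAIL
  offset (2,0) -> (8,4): out of bounds -> FAIL
All cells valid: no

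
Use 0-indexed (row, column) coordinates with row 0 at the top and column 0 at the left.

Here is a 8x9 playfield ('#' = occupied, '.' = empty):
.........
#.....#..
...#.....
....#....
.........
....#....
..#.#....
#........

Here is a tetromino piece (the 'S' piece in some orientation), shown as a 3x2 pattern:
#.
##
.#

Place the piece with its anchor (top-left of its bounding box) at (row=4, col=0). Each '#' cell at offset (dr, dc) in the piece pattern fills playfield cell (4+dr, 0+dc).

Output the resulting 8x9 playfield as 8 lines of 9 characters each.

Fill (4+0,0+0) = (4,0)
Fill (4+1,0+0) = (5,0)
Fill (4+1,0+1) = (5,1)
Fill (4+2,0+1) = (6,1)

Answer: .........
#.....#..
...#.....
....#....
#........
##..#....
.##.#....
#........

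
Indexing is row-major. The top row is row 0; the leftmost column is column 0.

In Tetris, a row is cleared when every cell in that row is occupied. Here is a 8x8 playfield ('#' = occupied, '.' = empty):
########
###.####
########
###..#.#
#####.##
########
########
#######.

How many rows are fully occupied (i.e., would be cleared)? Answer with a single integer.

Answer: 4

Derivation:
Check each row:
  row 0: 0 empty cells -> FULL (clear)
  row 1: 1 empty cell -> not full
  row 2: 0 empty cells -> FULL (clear)
  row 3: 3 empty cells -> not full
  row 4: 1 empty cell -> not full
  row 5: 0 empty cells -> FULL (clear)
  row 6: 0 empty cells -> FULL (clear)
  row 7: 1 empty cell -> not full
Total rows cleared: 4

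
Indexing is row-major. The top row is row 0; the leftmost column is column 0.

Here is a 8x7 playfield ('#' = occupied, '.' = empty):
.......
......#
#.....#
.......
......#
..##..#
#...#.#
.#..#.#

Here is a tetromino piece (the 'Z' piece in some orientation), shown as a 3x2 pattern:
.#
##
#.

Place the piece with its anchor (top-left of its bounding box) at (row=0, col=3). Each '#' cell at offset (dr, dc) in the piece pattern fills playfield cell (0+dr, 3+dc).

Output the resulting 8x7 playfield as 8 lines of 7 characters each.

Answer: ....#..
...##.#
#..#..#
.......
......#
..##..#
#...#.#
.#..#.#

Derivation:
Fill (0+0,3+1) = (0,4)
Fill (0+1,3+0) = (1,3)
Fill (0+1,3+1) = (1,4)
Fill (0+2,3+0) = (2,3)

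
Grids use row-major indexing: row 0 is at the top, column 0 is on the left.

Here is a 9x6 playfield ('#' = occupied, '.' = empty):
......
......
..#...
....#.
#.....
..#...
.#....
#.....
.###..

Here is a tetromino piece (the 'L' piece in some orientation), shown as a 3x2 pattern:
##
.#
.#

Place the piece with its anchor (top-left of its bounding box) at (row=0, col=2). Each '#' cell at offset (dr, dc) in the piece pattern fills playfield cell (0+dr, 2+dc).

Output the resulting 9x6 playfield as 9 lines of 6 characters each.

Fill (0+0,2+0) = (0,2)
Fill (0+0,2+1) = (0,3)
Fill (0+1,2+1) = (1,3)
Fill (0+2,2+1) = (2,3)

Answer: ..##..
...#..
..##..
....#.
#.....
..#...
.#....
#.....
.###..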